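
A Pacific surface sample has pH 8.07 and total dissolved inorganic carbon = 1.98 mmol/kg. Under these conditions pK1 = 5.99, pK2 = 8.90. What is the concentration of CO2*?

α₀ = 1 / (1 + K1/[H⁺] + K1K2/[H⁺]²) = 1 / (1 + 10^+2.08 + 10^+1.25)
   = 1 / (1 + 120.23 + 17.783) = 1/139.01 = 0.007194
[CO2*] = α₀ × DIC = 0.007194 × 1.98 = 0.0142 mmol/kg = 14.2 μmol/kg

[CO2*] = 14.2 μmol/kg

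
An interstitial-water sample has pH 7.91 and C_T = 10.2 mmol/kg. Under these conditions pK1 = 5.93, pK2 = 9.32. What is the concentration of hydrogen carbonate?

α₁ = 1 / (1 + [H⁺]/K1 + K2/[H⁺]) = 1 / (1 + 10^-1.98 + 10^-1.41)
   = 1 / (1 + 0.010471 + 0.038905) = 1/1.0494 = 0.9529
[HCO3⁻] = α₁ × DIC = 0.9529 × 10.2 = 9.72 mmol/kg

[HCO3⁻] = 9.72 mmol/kg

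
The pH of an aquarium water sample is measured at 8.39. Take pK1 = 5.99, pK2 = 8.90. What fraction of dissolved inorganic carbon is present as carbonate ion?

α₂ = 0.235

α₂ = 1 / (1 + [H⁺]/K2 + [H⁺]²/(K1K2)) = 1 / (1 + 10^+0.51 + 10^-1.89)
   = 1 / (1 + 3.2359 + 0.012882) = 1/4.2488 = 0.2354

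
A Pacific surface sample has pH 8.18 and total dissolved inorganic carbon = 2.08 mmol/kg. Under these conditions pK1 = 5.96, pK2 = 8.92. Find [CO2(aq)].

α₀ = 1 / (1 + K1/[H⁺] + K1K2/[H⁺]²) = 1 / (1 + 10^+2.22 + 10^+1.48)
   = 1 / (1 + 165.96 + 30.200) = 1/197.16 = 0.005072
[CO2*] = α₀ × DIC = 0.005072 × 2.08 = 0.0105 mmol/kg = 10.5 μmol/kg

[CO2*] = 10.5 μmol/kg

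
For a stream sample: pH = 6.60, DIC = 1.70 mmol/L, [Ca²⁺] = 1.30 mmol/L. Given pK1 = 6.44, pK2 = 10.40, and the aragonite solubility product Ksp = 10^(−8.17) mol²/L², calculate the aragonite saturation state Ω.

Ω = 0.0306

α₂ = 1 / (1 + [H⁺]/K2 + [H⁺]²/(K1K2)) = 1 / (1 + 10^+3.80 + 10^+3.64)
   = 1 / (1 + 6309.6 + 4365.2) = 1/1.0676×10^4 = 9.367×10^-5
[CO3²⁻] = α₂ × DIC = 9.367×10^-5 × 1.70 = 0.0001592 mmol/L = 0.1592 μmol/L
Ksp = 10^(−8.17) = 6.761×10^-9
Ω = [Ca²⁺][CO3²⁻]/Ksp = (1.30×10^-3)(1.592×10^-7) / 6.761×10^-9 = 0.0306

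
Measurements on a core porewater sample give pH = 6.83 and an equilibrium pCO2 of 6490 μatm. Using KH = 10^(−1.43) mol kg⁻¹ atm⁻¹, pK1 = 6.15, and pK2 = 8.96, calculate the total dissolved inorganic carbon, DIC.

DIC = 1.40 mmol/kg

[CO2*] = KH · pCO2 = 10^(−1.43) × 6490×10^-6 = 2.411×10^-4 mol/kg
α₀ = 1/(1 + K1/[H⁺] + K1K2/[H⁺]²) = 1/(1 + 10^+0.68 + 10^-1.45) = 0.1718
DIC = [CO2*]/α₀ = 2.411×10^-4 / 0.1718 = 1.40 mmol/kg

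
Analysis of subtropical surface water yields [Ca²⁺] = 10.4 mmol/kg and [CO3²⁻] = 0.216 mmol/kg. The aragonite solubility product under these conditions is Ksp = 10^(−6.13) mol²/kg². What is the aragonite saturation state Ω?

Ksp = 10^(−6.13) = 7.413×10^-7
Ω = [Ca²⁺][CO3²⁻]/Ksp = (10.4×10^-3)(0.216×10^-3) / 7.413×10^-7 = 3.03

Ω = 3.03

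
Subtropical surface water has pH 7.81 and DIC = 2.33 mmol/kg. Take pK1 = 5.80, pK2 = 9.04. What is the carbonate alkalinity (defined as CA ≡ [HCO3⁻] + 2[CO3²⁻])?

CA = 2.44 mmol/kg

CA = [HCO3⁻] + 2[CO3²⁻] = (α₁ + 2α₂)·DIC
At pH 7.81: [H⁺]/K1 = 10^-2.01 = 0.0097724, K2/[H⁺] = 10^-1.23 = 0.058884
α₁ = 1/(1 + 0.0097724 + 0.058884) = 1/1.0687 = 0.9358; α₂ = α₁·K2/[H⁺] = 0.05510
α₁ + 2α₂ = 1.0460
CA = 1.0460 × 2.33 = 2.44 mmol/kg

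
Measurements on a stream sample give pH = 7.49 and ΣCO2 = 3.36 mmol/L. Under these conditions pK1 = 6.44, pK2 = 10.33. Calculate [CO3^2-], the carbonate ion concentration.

[CO3²⁻] = 4.45 μmol/L

α₂ = 1 / (1 + [H⁺]/K2 + [H⁺]²/(K1K2)) = 1 / (1 + 10^+2.84 + 10^+1.79)
   = 1 / (1 + 691.83 + 61.660) = 1/754.49 = 0.001325
[CO3²⁻] = α₂ × DIC = 0.001325 × 3.36 = 0.00445 mmol/L = 4.45 μmol/L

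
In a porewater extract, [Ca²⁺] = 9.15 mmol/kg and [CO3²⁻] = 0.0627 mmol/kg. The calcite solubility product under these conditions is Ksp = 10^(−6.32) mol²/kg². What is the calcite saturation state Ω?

Ksp = 10^(−6.32) = 4.786×10^-7
Ω = [Ca²⁺][CO3²⁻]/Ksp = (9.15×10^-3)(0.0627×10^-3) / 4.786×10^-7 = 1.20

Ω = 1.20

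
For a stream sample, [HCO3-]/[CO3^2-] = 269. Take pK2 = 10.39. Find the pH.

pH = 7.96

From K2 = [H⁺][CO3^2-]/[HCO3-]:  pH = pK2 − log₁₀([HCO3-]/[CO3^2-])
log₁₀(269) = +2.430
pH = 10.39 − (+2.430) = 7.96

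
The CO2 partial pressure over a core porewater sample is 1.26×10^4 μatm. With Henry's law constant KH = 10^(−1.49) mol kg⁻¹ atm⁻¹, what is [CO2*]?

KH = 10^(−1.49) = 3.236×10^-2 mol kg⁻¹ atm⁻¹
[CO2*] = KH · pCO2 = 3.236×10^-2 × 1.26×10^4×10^-6 atm = 4.08×10^-4 mol/kg

[CO2*] = 408 μmol/kg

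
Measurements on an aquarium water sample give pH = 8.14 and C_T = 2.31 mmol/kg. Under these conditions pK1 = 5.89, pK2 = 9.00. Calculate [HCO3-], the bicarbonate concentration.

α₁ = 1 / (1 + [H⁺]/K1 + K2/[H⁺]) = 1 / (1 + 10^-2.25 + 10^-0.86)
   = 1 / (1 + 0.0056234 + 0.13804) = 1/1.1437 = 0.8744
[HCO3⁻] = α₁ × DIC = 0.8744 × 2.31 = 2.02 mmol/kg

[HCO3⁻] = 2.02 mmol/kg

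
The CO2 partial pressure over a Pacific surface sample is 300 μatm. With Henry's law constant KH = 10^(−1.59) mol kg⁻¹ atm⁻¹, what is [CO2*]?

KH = 10^(−1.59) = 2.570×10^-2 mol kg⁻¹ atm⁻¹
[CO2*] = KH · pCO2 = 2.570×10^-2 × 300×10^-6 atm = 7.71×10^-6 mol/kg

[CO2*] = 7.71 μmol/kg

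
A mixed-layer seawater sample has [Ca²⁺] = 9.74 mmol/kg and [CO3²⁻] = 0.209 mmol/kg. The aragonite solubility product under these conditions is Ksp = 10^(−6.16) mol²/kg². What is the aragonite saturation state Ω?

Ω = 2.94

Ksp = 10^(−6.16) = 6.918×10^-7
Ω = [Ca²⁺][CO3²⁻]/Ksp = (9.74×10^-3)(0.209×10^-3) / 6.918×10^-7 = 2.94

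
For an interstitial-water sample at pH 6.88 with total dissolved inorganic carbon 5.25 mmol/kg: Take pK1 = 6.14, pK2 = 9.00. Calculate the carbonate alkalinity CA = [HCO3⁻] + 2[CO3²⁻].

CA = 4.48 mmol/kg

CA = [HCO3⁻] + 2[CO3²⁻] = (α₁ + 2α₂)·DIC
At pH 6.88: [H⁺]/K1 = 10^-0.74 = 0.18197, K2/[H⁺] = 10^-2.12 = 0.0075858
α₁ = 1/(1 + 0.18197 + 0.0075858) = 1/1.1896 = 0.8406; α₂ = α₁·K2/[H⁺] = 0.006377
α₁ + 2α₂ = 0.8534
CA = 0.8534 × 5.25 = 4.48 mmol/kg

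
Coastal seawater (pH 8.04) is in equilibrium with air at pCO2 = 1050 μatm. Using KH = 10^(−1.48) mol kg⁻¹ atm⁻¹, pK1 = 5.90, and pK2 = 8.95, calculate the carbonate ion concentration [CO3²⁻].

[CO3²⁻] = 0.590 mmol/kg

[CO2*] = KH · pCO2 = 10^(−1.48) × 1050×10^-6 = 3.477×10^-5 mol/kg
α₀ = 1/(1 + K1/[H⁺] + K1K2/[H⁺]²) = 1/(1 + 10^+2.14 + 10^+1.23) = 0.006409
DIC = [CO2*]/α₀ = 3.477×10^-5 / 0.006409 = 5.425 mmol/kg
[CO3²⁻] = α₂·DIC; α₂ = 0.1088, so [CO3²⁻] = 0.1088 × 5.425 = 0.590 mmol/kg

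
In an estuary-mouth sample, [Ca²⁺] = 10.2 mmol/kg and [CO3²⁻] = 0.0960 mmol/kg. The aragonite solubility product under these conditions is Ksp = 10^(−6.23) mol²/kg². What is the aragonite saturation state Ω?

Ksp = 10^(−6.23) = 5.888×10^-7
Ω = [Ca²⁺][CO3²⁻]/Ksp = (10.2×10^-3)(0.0960×10^-3) / 5.888×10^-7 = 1.66

Ω = 1.66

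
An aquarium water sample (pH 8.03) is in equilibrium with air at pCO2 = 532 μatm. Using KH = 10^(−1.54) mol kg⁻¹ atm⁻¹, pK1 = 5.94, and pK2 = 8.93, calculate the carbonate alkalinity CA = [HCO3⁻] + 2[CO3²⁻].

CA = 2.36 mmol/kg

[CO2*] = KH · pCO2 = 10^(−1.54) × 532×10^-6 = 1.534×10^-5 mol/kg
α₀ = 1/(1 + K1/[H⁺] + K1K2/[H⁺]²) = 1/(1 + 10^+2.09 + 10^+1.19) = 0.007168
DIC = [CO2*]/α₀ = 1.534×10^-5 / 0.007168 = 2.141 mmol/kg
CA = (α₁ + 2α₂)·DIC = (0.8818 + 2×0.1110) × 2.141 = 2.36 mmol/kg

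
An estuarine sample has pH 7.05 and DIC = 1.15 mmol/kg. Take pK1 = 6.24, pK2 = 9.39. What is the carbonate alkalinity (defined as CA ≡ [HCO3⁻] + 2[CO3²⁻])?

CA = 1.00 mmol/kg

CA = [HCO3⁻] + 2[CO3²⁻] = (α₁ + 2α₂)·DIC
At pH 7.05: [H⁺]/K1 = 10^-0.81 = 0.15488, K2/[H⁺] = 10^-2.34 = 0.0045709
α₁ = 1/(1 + 0.15488 + 0.0045709) = 1/1.1595 = 0.8625; α₂ = α₁·K2/[H⁺] = 0.003942
α₁ + 2α₂ = 0.8704
CA = 0.8704 × 1.15 = 1.00 mmol/kg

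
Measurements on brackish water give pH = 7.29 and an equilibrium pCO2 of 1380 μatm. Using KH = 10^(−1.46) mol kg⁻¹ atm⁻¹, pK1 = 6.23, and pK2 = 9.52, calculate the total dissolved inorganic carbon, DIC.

[CO2*] = KH · pCO2 = 10^(−1.46) × 1380×10^-6 = 4.785×10^-5 mol/kg
α₀ = 1/(1 + K1/[H⁺] + K1K2/[H⁺]²) = 1/(1 + 10^+1.06 + 10^-1.17) = 0.07969
DIC = [CO2*]/α₀ = 4.785×10^-5 / 0.07969 = 0.600 mmol/kg

DIC = 0.600 mmol/kg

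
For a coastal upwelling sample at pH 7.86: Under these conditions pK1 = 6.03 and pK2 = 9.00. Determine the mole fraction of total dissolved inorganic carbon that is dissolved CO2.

α₀ = 0.0136

α₀ = 1 / (1 + K1/[H⁺] + K1K2/[H⁺]²) = 1 / (1 + 10^+1.83 + 10^+0.69)
   = 1 / (1 + 67.608 + 4.8978) = 1/73.506 = 0.01360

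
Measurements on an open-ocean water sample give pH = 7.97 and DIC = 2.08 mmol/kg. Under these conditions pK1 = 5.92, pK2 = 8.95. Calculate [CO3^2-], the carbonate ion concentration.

α₂ = 1 / (1 + [H⁺]/K2 + [H⁺]²/(K1K2)) = 1 / (1 + 10^+0.98 + 10^-1.07)
   = 1 / (1 + 9.5499 + 0.085114) = 1/10.635 = 0.09403
[CO3²⁻] = α₂ × DIC = 0.09403 × 2.08 = 0.196 mmol/kg

[CO3²⁻] = 0.196 mmol/kg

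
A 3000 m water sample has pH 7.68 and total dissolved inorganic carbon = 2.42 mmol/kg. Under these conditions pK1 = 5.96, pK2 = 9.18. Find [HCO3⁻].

[HCO3⁻] = 2.30 mmol/kg

α₁ = 1 / (1 + [H⁺]/K1 + K2/[H⁺]) = 1 / (1 + 10^-1.72 + 10^-1.50)
   = 1 / (1 + 0.019055 + 0.031623) = 1/1.0507 = 0.9518
[HCO3⁻] = α₁ × DIC = 0.9518 × 2.42 = 2.30 mmol/kg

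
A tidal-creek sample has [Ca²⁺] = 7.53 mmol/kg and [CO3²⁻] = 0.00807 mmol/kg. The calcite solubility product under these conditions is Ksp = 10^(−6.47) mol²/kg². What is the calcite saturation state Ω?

Ω = 0.179

Ksp = 10^(−6.47) = 3.388×10^-7
Ω = [Ca²⁺][CO3²⁻]/Ksp = (7.53×10^-3)(0.00807×10^-3) / 3.388×10^-7 = 0.179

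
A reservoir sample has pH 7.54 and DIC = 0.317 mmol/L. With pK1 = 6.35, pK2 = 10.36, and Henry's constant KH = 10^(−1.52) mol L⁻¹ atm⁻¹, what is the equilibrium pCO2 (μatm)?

pCO2 = 636 μatm

α₀ = 1 / (1 + K1/[H⁺] + K1K2/[H⁺]²) = 1 / (1 + 10^+1.19 + 10^-1.63)
   = 1 / (1 + 15.488 + 0.023442) = 1/16.512 = 0.06056
[CO2*] = α₀ × DIC = 0.06056 × 0.317 = 0.01920 mmol/L = 19.20 μmol/L
pCO2 = [CO2*]/KH = 1.920×10^-5 / 3.020×10^-2 = 636 μatm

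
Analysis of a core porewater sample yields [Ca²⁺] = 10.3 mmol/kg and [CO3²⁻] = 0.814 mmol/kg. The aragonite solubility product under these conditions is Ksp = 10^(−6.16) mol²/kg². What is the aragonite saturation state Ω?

Ω = 12.1

Ksp = 10^(−6.16) = 6.918×10^-7
Ω = [Ca²⁺][CO3²⁻]/Ksp = (10.3×10^-3)(0.814×10^-3) / 6.918×10^-7 = 12.1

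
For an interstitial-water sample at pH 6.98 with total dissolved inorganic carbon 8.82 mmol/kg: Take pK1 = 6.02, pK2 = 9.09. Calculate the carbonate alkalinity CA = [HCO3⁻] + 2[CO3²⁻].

CA = [HCO3⁻] + 2[CO3²⁻] = (α₁ + 2α₂)·DIC
At pH 6.98: [H⁺]/K1 = 10^-0.96 = 0.10965, K2/[H⁺] = 10^-2.11 = 0.0077625
α₁ = 1/(1 + 0.10965 + 0.0077625) = 1/1.1174 = 0.8949; α₂ = α₁·K2/[H⁺] = 0.006947
α₁ + 2α₂ = 0.9088
CA = 0.9088 × 8.82 = 8.02 mmol/kg

CA = 8.02 mmol/kg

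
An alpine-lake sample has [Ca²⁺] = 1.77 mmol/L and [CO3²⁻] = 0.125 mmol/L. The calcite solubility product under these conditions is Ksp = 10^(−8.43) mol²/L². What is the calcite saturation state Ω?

Ω = 59.6

Ksp = 10^(−8.43) = 3.715×10^-9
Ω = [Ca²⁺][CO3²⁻]/Ksp = (1.77×10^-3)(0.125×10^-3) / 3.715×10^-9 = 59.6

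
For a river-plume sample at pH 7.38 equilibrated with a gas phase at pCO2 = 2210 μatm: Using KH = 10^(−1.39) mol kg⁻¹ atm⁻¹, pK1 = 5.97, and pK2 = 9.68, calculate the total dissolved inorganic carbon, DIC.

[CO2*] = KH · pCO2 = 10^(−1.39) × 2210×10^-6 = 9.003×10^-5 mol/kg
α₀ = 1/(1 + K1/[H⁺] + K1K2/[H⁺]²) = 1/(1 + 10^+1.41 + 10^-0.89) = 0.03727
DIC = [CO2*]/α₀ = 9.003×10^-5 / 0.03727 = 2.42 mmol/kg

DIC = 2.42 mmol/kg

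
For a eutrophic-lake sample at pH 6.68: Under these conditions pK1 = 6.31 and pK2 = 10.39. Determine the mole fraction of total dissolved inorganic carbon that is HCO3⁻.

α₁ = 1 / (1 + [H⁺]/K1 + K2/[H⁺]) = 1 / (1 + 10^-0.37 + 10^-3.71)
   = 1 / (1 + 0.42658 + 0.00019498) = 1/1.4268 = 0.7009

α₁ = 0.701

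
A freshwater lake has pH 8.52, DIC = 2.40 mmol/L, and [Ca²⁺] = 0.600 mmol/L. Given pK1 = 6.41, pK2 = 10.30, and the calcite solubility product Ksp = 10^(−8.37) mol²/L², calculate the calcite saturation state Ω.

α₂ = 1 / (1 + [H⁺]/K2 + [H⁺]²/(K1K2)) = 1 / (1 + 10^+1.78 + 10^-0.33)
   = 1 / (1 + 60.256 + 0.46774) = 1/61.724 = 0.01620
[CO3²⁻] = α₂ × DIC = 0.01620 × 2.40 = 0.03888 mmol/L
Ksp = 10^(−8.37) = 4.266×10^-9
Ω = [Ca²⁺][CO3²⁻]/Ksp = (0.600×10^-3)(3.888×10^-5) / 4.266×10^-9 = 5.47

Ω = 5.47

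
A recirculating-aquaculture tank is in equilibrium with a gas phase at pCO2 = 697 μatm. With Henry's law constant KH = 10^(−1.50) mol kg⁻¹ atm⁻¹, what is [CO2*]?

KH = 10^(−1.50) = 3.162×10^-2 mol kg⁻¹ atm⁻¹
[CO2*] = KH · pCO2 = 3.162×10^-2 × 697×10^-6 atm = 2.20×10^-5 mol/kg

[CO2*] = 22.0 μmol/kg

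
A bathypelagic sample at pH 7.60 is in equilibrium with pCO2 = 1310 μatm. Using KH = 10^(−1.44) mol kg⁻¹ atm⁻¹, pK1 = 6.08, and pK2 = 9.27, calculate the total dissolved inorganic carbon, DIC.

[CO2*] = KH · pCO2 = 10^(−1.44) × 1310×10^-6 = 4.756×10^-5 mol/kg
α₀ = 1/(1 + K1/[H⁺] + K1K2/[H⁺]²) = 1/(1 + 10^+1.52 + 10^-0.15) = 0.02872
DIC = [CO2*]/α₀ = 4.756×10^-5 / 0.02872 = 1.66 mmol/kg

DIC = 1.66 mmol/kg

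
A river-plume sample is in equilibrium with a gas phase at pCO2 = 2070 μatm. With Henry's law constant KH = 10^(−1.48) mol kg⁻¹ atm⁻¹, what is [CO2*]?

KH = 10^(−1.48) = 3.311×10^-2 mol kg⁻¹ atm⁻¹
[CO2*] = KH · pCO2 = 3.311×10^-2 × 2070×10^-6 atm = 6.85×10^-5 mol/kg

[CO2*] = 68.5 μmol/kg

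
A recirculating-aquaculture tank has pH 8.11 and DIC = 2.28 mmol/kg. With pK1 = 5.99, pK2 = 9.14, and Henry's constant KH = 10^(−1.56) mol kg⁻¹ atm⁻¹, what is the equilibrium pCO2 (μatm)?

pCO2 = 570 μatm

α₀ = 1 / (1 + K1/[H⁺] + K1K2/[H⁺]²) = 1 / (1 + 10^+2.12 + 10^+1.09)
   = 1 / (1 + 131.83 + 12.303) = 1/145.13 = 0.006890
[CO2*] = α₀ × DIC = 0.006890 × 2.28 = 0.01571 mmol/kg = 15.71 μmol/kg
pCO2 = [CO2*]/KH = 1.571×10^-5 / 2.754×10^-2 = 570 μatm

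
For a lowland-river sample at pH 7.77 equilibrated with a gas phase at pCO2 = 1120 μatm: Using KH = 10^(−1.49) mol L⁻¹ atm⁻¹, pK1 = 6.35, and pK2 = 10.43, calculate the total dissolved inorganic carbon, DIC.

[CO2*] = KH · pCO2 = 10^(−1.49) × 1120×10^-6 = 3.624×10^-5 mol/L
α₀ = 1/(1 + K1/[H⁺] + K1K2/[H⁺]²) = 1/(1 + 10^+1.42 + 10^-1.24) = 0.03655
DIC = [CO2*]/α₀ = 3.624×10^-5 / 0.03655 = 0.992 mmol/L

DIC = 0.992 mmol/L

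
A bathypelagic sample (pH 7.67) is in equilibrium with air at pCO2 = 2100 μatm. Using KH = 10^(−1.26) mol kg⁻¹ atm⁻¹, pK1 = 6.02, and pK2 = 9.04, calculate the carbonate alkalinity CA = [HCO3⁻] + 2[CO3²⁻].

CA = 5.59 mmol/kg

[CO2*] = KH · pCO2 = 10^(−1.26) × 2100×10^-6 = 1.154×10^-4 mol/kg
α₀ = 1/(1 + K1/[H⁺] + K1K2/[H⁺]²) = 1/(1 + 10^+1.65 + 10^+0.28) = 0.02102
DIC = [CO2*]/α₀ = 1.154×10^-4 / 0.02102 = 5.490 mmol/kg
CA = (α₁ + 2α₂)·DIC = (0.9389 + 2×0.04005) × 5.490 = 5.59 mmol/kg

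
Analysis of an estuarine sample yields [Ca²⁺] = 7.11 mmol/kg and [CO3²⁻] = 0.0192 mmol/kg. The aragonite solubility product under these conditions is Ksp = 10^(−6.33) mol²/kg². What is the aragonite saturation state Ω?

Ksp = 10^(−6.33) = 4.677×10^-7
Ω = [Ca²⁺][CO3²⁻]/Ksp = (7.11×10^-3)(0.0192×10^-3) / 4.677×10^-7 = 0.292

Ω = 0.292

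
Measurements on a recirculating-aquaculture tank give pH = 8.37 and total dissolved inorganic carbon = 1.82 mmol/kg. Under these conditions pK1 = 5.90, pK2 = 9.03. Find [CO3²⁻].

α₂ = 1 / (1 + [H⁺]/K2 + [H⁺]²/(K1K2)) = 1 / (1 + 10^+0.66 + 10^-1.81)
   = 1 / (1 + 4.5709 + 0.015488) = 1/5.5864 = 0.1790
[CO3²⁻] = α₂ × DIC = 0.1790 × 1.82 = 0.326 mmol/kg

[CO3²⁻] = 0.326 mmol/kg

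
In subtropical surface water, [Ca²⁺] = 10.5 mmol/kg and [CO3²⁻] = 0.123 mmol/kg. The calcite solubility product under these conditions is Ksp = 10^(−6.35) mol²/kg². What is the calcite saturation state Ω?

Ksp = 10^(−6.35) = 4.467×10^-7
Ω = [Ca²⁺][CO3²⁻]/Ksp = (10.5×10^-3)(0.123×10^-3) / 4.467×10^-7 = 2.89

Ω = 2.89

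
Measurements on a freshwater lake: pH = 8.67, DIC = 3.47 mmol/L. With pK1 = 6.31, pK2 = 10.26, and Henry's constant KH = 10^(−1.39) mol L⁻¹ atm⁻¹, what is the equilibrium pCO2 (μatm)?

α₀ = 1 / (1 + K1/[H⁺] + K1K2/[H⁺]²) = 1 / (1 + 10^+2.36 + 10^+0.77)
   = 1 / (1 + 229.09 + 5.8884) = 1/235.98 = 0.004238
[CO2*] = α₀ × DIC = 0.004238 × 3.47 = 0.01470 mmol/L = 14.70 μmol/L
pCO2 = [CO2*]/KH = 1.470×10^-5 / 4.074×10^-2 = 361 μatm

pCO2 = 361 μatm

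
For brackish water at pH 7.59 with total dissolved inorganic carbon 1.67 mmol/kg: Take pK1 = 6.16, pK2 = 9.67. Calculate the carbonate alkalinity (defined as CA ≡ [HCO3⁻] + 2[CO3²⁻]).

CA = 1.62 mmol/kg

CA = [HCO3⁻] + 2[CO3²⁻] = (α₁ + 2α₂)·DIC
At pH 7.59: [H⁺]/K1 = 10^-1.43 = 0.037154, K2/[H⁺] = 10^-2.08 = 0.0083176
α₁ = 1/(1 + 0.037154 + 0.0083176) = 1/1.0455 = 0.9565; α₂ = α₁·K2/[H⁺] = 0.007956
α₁ + 2α₂ = 0.9724
CA = 0.9724 × 1.67 = 1.62 mmol/kg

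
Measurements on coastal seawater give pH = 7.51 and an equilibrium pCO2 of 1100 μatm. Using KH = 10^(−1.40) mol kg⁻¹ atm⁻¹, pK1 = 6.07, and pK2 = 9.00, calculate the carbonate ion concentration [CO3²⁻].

[CO3²⁻] = 0.0390 mmol/kg

[CO2*] = KH · pCO2 = 10^(−1.40) × 1100×10^-6 = 4.379×10^-5 mol/kg
α₀ = 1/(1 + K1/[H⁺] + K1K2/[H⁺]²) = 1/(1 + 10^+1.44 + 10^-0.05) = 0.03397
DIC = [CO2*]/α₀ = 4.379×10^-5 / 0.03397 = 1.289 mmol/kg
[CO3²⁻] = α₂·DIC; α₂ = 0.03028, so [CO3²⁻] = 0.03028 × 1.289 = 0.0390 mmol/kg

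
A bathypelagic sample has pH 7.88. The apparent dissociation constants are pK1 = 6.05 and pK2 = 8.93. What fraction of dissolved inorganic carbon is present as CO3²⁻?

α₂ = 1 / (1 + [H⁺]/K2 + [H⁺]²/(K1K2)) = 1 / (1 + 10^+1.05 + 10^-0.78)
   = 1 / (1 + 11.220 + 0.16596) = 1/12.386 = 0.08074

α₂ = 0.0807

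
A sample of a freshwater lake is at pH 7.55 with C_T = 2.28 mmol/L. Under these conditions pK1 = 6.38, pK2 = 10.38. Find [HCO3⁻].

[HCO3⁻] = 2.13 mmol/L

α₁ = 1 / (1 + [H⁺]/K1 + K2/[H⁺]) = 1 / (1 + 10^-1.17 + 10^-2.83)
   = 1 / (1 + 0.067608 + 0.0014791) = 1/1.0691 = 0.9354
[HCO3⁻] = α₁ × DIC = 0.9354 × 2.28 = 2.13 mmol/L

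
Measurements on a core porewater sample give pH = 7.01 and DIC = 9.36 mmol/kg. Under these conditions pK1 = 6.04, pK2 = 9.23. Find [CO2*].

α₀ = 1 / (1 + K1/[H⁺] + K1K2/[H⁺]²) = 1 / (1 + 10^+0.97 + 10^-1.25)
   = 1 / (1 + 9.3325 + 0.056234) = 1/10.389 = 0.09626
[CO2*] = α₀ × DIC = 0.09626 × 9.36 = 0.901 mmol/kg

[CO2*] = 0.901 mmol/kg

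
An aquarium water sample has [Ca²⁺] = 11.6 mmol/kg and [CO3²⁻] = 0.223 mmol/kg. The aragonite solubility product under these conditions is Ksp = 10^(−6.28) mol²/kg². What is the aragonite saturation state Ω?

Ksp = 10^(−6.28) = 5.248×10^-7
Ω = [Ca²⁺][CO3²⁻]/Ksp = (11.6×10^-3)(0.223×10^-3) / 5.248×10^-7 = 4.93

Ω = 4.93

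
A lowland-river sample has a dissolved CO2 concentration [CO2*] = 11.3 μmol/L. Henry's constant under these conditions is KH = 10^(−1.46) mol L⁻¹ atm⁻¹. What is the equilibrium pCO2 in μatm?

KH = 10^(−1.46) = 3.467×10^-2 mol L⁻¹ atm⁻¹
pCO2 = [CO2*]/KH = 11.3×10^-6 / 3.467×10^-2 = 3.26×10^-4 atm = 326 μatm

pCO2 = 326 μatm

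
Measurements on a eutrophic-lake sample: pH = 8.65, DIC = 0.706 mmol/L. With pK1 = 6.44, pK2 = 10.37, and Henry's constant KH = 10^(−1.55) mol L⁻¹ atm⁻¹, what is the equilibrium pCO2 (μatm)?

pCO2 = 151 μatm

α₀ = 1 / (1 + K1/[H⁺] + K1K2/[H⁺]²) = 1 / (1 + 10^+2.21 + 10^+0.49)
   = 1 / (1 + 162.18 + 3.0903) = 1/166.27 = 0.006014
[CO2*] = α₀ × DIC = 0.006014 × 0.706 = 0.004246 mmol/L = 4.246 μmol/L
pCO2 = [CO2*]/KH = 4.246×10^-6 / 2.818×10^-2 = 151 μatm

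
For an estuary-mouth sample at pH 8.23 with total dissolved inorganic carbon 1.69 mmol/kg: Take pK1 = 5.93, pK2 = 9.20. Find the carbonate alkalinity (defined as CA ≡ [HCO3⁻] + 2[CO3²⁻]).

CA = 1.85 mmol/kg

CA = [HCO3⁻] + 2[CO3²⁻] = (α₁ + 2α₂)·DIC
At pH 8.23: [H⁺]/K1 = 10^-2.30 = 0.0050119, K2/[H⁺] = 10^-0.97 = 0.10715
α₁ = 1/(1 + 0.0050119 + 0.10715) = 1/1.1122 = 0.8991; α₂ = α₁·K2/[H⁺] = 0.09635
α₁ + 2α₂ = 1.0918
CA = 1.0918 × 1.69 = 1.85 mmol/kg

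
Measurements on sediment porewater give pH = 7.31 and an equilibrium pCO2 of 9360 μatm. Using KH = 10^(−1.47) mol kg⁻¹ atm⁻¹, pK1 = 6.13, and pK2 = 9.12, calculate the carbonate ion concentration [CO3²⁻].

[CO2*] = KH · pCO2 = 10^(−1.47) × 9360×10^-6 = 3.172×10^-4 mol/kg
α₀ = 1/(1 + K1/[H⁺] + K1K2/[H⁺]²) = 1/(1 + 10^+1.18 + 10^-0.63) = 0.06109
DIC = [CO2*]/α₀ = 3.172×10^-4 / 0.06109 = 5.192 mmol/kg
[CO3²⁻] = α₂·DIC; α₂ = 0.01432, so [CO3²⁻] = 0.01432 × 5.192 = 0.0743 mmol/kg

[CO3²⁻] = 0.0743 mmol/kg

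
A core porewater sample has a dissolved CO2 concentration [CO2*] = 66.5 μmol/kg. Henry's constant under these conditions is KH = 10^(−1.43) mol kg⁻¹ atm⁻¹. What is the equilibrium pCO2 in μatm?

pCO2 = 1790 μatm

KH = 10^(−1.43) = 3.715×10^-2 mol kg⁻¹ atm⁻¹
pCO2 = [CO2*]/KH = 66.5×10^-6 / 3.715×10^-2 = 1.79×10^-3 atm = 1790 μatm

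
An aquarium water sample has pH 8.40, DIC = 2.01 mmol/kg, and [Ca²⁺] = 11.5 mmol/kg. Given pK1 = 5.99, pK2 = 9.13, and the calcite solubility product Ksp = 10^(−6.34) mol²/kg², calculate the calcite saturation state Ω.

Ω = 7.91

α₂ = 1 / (1 + [H⁺]/K2 + [H⁺]²/(K1K2)) = 1 / (1 + 10^+0.73 + 10^-1.68)
   = 1 / (1 + 5.3703 + 0.020893) = 1/6.3912 = 0.1565
[CO3²⁻] = α₂ × DIC = 0.1565 × 2.01 = 0.3145 mmol/kg
Ksp = 10^(−6.34) = 4.571×10^-7
Ω = [Ca²⁺][CO3²⁻]/Ksp = (11.5×10^-3)(3.145×10^-4) / 4.571×10^-7 = 7.91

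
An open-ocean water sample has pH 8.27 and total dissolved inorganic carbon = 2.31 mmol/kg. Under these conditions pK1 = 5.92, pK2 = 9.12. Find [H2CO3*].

α₀ = 1 / (1 + K1/[H⁺] + K1K2/[H⁺]²) = 1 / (1 + 10^+2.35 + 10^+1.50)
   = 1 / (1 + 223.87 + 31.623) = 1/256.49 = 0.003899
[CO2*] = α₀ × DIC = 0.003899 × 2.31 = 0.00901 mmol/kg = 9.01 μmol/kg

[CO2*] = 9.01 μmol/kg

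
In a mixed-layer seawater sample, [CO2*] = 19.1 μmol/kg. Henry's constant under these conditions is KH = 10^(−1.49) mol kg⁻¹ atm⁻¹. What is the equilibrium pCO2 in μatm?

KH = 10^(−1.49) = 3.236×10^-2 mol kg⁻¹ atm⁻¹
pCO2 = [CO2*]/KH = 19.1×10^-6 / 3.236×10^-2 = 5.90×10^-4 atm = 590 μatm

pCO2 = 590 μatm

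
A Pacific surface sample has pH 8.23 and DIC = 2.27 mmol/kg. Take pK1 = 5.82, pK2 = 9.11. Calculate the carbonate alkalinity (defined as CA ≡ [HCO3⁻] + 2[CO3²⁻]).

CA = 2.53 mmol/kg

CA = [HCO3⁻] + 2[CO3²⁻] = (α₁ + 2α₂)·DIC
At pH 8.23: [H⁺]/K1 = 10^-2.41 = 0.0038905, K2/[H⁺] = 10^-0.88 = 0.13183
α₁ = 1/(1 + 0.0038905 + 0.13183) = 1/1.1357 = 0.8805; α₂ = α₁·K2/[H⁺] = 0.1161
α₁ + 2α₂ = 1.1126
CA = 1.1126 × 2.27 = 2.53 mmol/kg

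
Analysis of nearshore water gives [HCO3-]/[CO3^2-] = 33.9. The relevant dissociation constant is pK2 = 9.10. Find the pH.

pH = 7.57

From K2 = [H⁺][CO3^2-]/[HCO3-]:  pH = pK2 − log₁₀([HCO3-]/[CO3^2-])
log₁₀(33.9) = +1.530
pH = 9.10 − (+1.530) = 7.57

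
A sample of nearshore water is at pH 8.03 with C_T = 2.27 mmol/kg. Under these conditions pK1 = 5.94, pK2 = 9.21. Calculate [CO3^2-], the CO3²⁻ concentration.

α₂ = 1 / (1 + [H⁺]/K2 + [H⁺]²/(K1K2)) = 1 / (1 + 10^+1.18 + 10^-0.91)
   = 1 / (1 + 15.136 + 0.12303) = 1/16.259 = 0.06151
[CO3²⁻] = α₂ × DIC = 0.06151 × 2.27 = 0.140 mmol/kg

[CO3²⁻] = 0.140 mmol/kg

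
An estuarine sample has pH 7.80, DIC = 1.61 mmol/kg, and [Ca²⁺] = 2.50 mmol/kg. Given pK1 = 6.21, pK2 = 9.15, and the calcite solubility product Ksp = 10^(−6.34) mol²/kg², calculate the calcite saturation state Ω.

Ω = 0.367

α₂ = 1 / (1 + [H⁺]/K2 + [H⁺]²/(K1K2)) = 1 / (1 + 10^+1.35 + 10^-0.24)
   = 1 / (1 + 22.387 + 0.57544) = 1/23.963 = 0.04173
[CO3²⁻] = α₂ × DIC = 0.04173 × 1.61 = 0.06719 mmol/kg
Ksp = 10^(−6.34) = 4.571×10^-7
Ω = [Ca²⁺][CO3²⁻]/Ksp = (2.50×10^-3)(6.719×10^-5) / 4.571×10^-7 = 0.367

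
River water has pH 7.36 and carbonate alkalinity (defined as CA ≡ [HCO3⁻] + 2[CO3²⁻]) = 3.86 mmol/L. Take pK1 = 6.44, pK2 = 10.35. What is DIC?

CA = [HCO3⁻] + 2[CO3²⁻] = (α₁ + 2α₂)·DIC
At pH 7.36: [H⁺]/K1 = 10^-0.92 = 0.12023, K2/[H⁺] = 10^-2.99 = 0.0010233
α₁ = 1/(1 + 0.12023 + 0.0010233) = 1/1.1212 = 0.8919; α₂ = α₁·K2/[H⁺] = 0.0009126
α₁ + 2α₂ = 0.8937
DIC = CA / (α₁ + 2α₂) = 3.86 / 0.8937 = 4.32 mmol/L

DIC = 4.32 mmol/L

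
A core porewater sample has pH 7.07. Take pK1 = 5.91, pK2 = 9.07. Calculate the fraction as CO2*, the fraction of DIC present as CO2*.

α₀ = 1 / (1 + K1/[H⁺] + K1K2/[H⁺]²) = 1 / (1 + 10^+1.16 + 10^-0.84)
   = 1 / (1 + 14.454 + 0.14454) = 1/15.599 = 0.06411

α₀ = 0.0641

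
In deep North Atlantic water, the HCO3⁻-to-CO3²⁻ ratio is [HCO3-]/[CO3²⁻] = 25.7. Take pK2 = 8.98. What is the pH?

pH = 7.57

From K2 = [H⁺][CO3²⁻]/[HCO3-]:  pH = pK2 − log₁₀([HCO3-]/[CO3²⁻])
log₁₀(25.7) = +1.410
pH = 8.98 − (+1.410) = 7.57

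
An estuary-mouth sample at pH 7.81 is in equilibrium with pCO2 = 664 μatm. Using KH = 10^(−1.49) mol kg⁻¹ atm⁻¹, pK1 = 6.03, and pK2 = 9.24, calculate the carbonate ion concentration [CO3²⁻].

[CO3²⁻] = 0.0481 mmol/kg

[CO2*] = KH · pCO2 = 10^(−1.49) × 664×10^-6 = 2.149×10^-5 mol/kg
α₀ = 1/(1 + K1/[H⁺] + K1K2/[H⁺]²) = 1/(1 + 10^+1.78 + 10^+0.35) = 0.01575
DIC = [CO2*]/α₀ = 2.149×10^-5 / 0.01575 = 1.364 mmol/kg
[CO3²⁻] = α₂·DIC; α₂ = 0.03526, so [CO3²⁻] = 0.03526 × 1.364 = 0.0481 mmol/kg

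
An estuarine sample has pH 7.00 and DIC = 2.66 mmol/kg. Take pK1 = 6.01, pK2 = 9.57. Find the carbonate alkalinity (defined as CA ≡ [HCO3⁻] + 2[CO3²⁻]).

CA = 2.42 mmol/kg

CA = [HCO3⁻] + 2[CO3²⁻] = (α₁ + 2α₂)·DIC
At pH 7.00: [H⁺]/K1 = 10^-0.99 = 0.10233, K2/[H⁺] = 10^-2.57 = 0.0026915
α₁ = 1/(1 + 0.10233 + 0.0026915) = 1/1.1050 = 0.9050; α₂ = α₁·K2/[H⁺] = 0.002436
α₁ + 2α₂ = 0.9098
CA = 0.9098 × 2.66 = 2.42 mmol/kg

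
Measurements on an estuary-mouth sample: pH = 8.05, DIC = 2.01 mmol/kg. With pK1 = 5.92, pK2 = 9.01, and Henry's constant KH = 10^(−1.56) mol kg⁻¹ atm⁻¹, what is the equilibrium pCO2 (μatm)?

pCO2 = 484 μatm

α₀ = 1 / (1 + K1/[H⁺] + K1K2/[H⁺]²) = 1 / (1 + 10^+2.13 + 10^+1.17)
   = 1 / (1 + 134.90 + 14.791) = 1/150.69 = 0.006636
[CO2*] = α₀ × DIC = 0.006636 × 2.01 = 0.01334 mmol/kg = 13.34 μmol/kg
pCO2 = [CO2*]/KH = 1.334×10^-5 / 2.754×10^-2 = 484 μatm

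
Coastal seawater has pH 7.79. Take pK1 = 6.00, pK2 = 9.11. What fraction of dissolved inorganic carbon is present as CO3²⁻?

α₂ = 1 / (1 + [H⁺]/K2 + [H⁺]²/(K1K2)) = 1 / (1 + 10^+1.32 + 10^-0.47)
   = 1 / (1 + 20.893 + 0.33884) = 1/22.232 = 0.04498

α₂ = 0.0450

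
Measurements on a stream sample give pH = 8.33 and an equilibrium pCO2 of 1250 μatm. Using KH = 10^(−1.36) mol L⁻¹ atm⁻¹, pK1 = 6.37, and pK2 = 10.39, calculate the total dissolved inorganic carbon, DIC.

[CO2*] = KH · pCO2 = 10^(−1.36) × 1250×10^-6 = 5.456×10^-5 mol/L
α₀ = 1/(1 + K1/[H⁺] + K1K2/[H⁺]²) = 1/(1 + 10^+1.96 + 10^-0.10) = 0.01075
DIC = [CO2*]/α₀ = 5.456×10^-5 / 0.01075 = 5.07 mmol/L

DIC = 5.07 mmol/L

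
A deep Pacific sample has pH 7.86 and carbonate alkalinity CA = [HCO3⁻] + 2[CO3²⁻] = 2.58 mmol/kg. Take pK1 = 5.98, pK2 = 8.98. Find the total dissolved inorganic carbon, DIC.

DIC = 2.44 mmol/kg

CA = [HCO3⁻] + 2[CO3²⁻] = (α₁ + 2α₂)·DIC
At pH 7.86: [H⁺]/K1 = 10^-1.88 = 0.013183, K2/[H⁺] = 10^-1.12 = 0.075858
α₁ = 1/(1 + 0.013183 + 0.075858) = 1/1.0890 = 0.9182; α₂ = α₁·K2/[H⁺] = 0.06966
α₁ + 2α₂ = 1.0576
DIC = CA / (α₁ + 2α₂) = 2.58 / 1.0576 = 2.44 mmol/kg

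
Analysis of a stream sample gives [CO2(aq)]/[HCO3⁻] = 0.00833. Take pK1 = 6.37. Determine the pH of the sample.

From K1 = [H⁺][HCO3⁻]/[CO2(aq)]:  pH = pK1 − log₁₀([CO2(aq)]/[HCO3⁻])
log₁₀(0.00833) = -2.079
pH = 6.37 − (-2.079) = 8.45

pH = 8.45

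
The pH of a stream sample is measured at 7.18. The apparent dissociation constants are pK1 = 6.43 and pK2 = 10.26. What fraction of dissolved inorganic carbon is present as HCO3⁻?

α₁ = 1 / (1 + [H⁺]/K1 + K2/[H⁺]) = 1 / (1 + 10^-0.75 + 10^-3.08)
   = 1 / (1 + 0.17783 + 0.00083176) = 1/1.1787 = 0.8484

α₁ = 0.848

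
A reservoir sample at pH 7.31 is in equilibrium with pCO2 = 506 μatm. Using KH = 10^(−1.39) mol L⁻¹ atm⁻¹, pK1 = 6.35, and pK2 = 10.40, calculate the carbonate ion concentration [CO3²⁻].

[CO3²⁻] = 0.153 μmol/L

[CO2*] = KH · pCO2 = 10^(−1.39) × 506×10^-6 = 2.061×10^-5 mol/L
α₀ = 1/(1 + K1/[H⁺] + K1K2/[H⁺]²) = 1/(1 + 10^+0.96 + 10^-2.13) = 0.09874
DIC = [CO2*]/α₀ = 2.061×10^-5 / 0.09874 = 0.2088 mmol/L
[CO3²⁻] = α₂·DIC; α₂ = 0.0007320, so [CO3²⁻] = 0.0007320 × 0.2088 = 0.000153 mmol/L = 0.153 μmol/L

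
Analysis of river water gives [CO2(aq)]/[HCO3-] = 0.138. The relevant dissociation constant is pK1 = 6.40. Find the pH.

From K1 = [H⁺][HCO3-]/[CO2(aq)]:  pH = pK1 − log₁₀([CO2(aq)]/[HCO3-])
log₁₀(0.138) = -0.860
pH = 6.40 − (-0.860) = 7.26

pH = 7.26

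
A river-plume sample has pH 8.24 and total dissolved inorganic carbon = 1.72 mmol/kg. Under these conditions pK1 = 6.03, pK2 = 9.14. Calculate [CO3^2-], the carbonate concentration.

α₂ = 1 / (1 + [H⁺]/K2 + [H⁺]²/(K1K2)) = 1 / (1 + 10^+0.90 + 10^-1.31)
   = 1 / (1 + 7.9433 + 0.048978) = 1/8.9923 = 0.1112
[CO3²⁻] = α₂ × DIC = 0.1112 × 1.72 = 0.191 mmol/kg

[CO3²⁻] = 0.191 mmol/kg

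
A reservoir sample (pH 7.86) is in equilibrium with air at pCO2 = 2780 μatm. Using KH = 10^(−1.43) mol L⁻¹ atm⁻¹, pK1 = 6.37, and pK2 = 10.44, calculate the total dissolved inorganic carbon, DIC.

[CO2*] = KH · pCO2 = 10^(−1.43) × 2780×10^-6 = 1.033×10^-4 mol/L
α₀ = 1/(1 + K1/[H⁺] + K1K2/[H⁺]²) = 1/(1 + 10^+1.49 + 10^-1.09) = 0.03127
DIC = [CO2*]/α₀ = 1.033×10^-4 / 0.03127 = 3.30 mmol/L

DIC = 3.30 mmol/L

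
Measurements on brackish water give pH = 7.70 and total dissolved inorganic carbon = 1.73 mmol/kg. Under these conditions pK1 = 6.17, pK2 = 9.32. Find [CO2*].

[CO2*] = 0.0485 mmol/kg

α₀ = 1 / (1 + K1/[H⁺] + K1K2/[H⁺]²) = 1 / (1 + 10^+1.53 + 10^-0.09)
   = 1 / (1 + 33.884 + 0.81283) = 1/35.697 = 0.02801
[CO2*] = α₀ × DIC = 0.02801 × 1.73 = 0.0485 mmol/kg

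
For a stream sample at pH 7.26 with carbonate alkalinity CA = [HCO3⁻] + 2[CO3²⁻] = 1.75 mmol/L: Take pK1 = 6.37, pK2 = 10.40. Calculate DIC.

DIC = 1.97 mmol/L

CA = [HCO3⁻] + 2[CO3²⁻] = (α₁ + 2α₂)·DIC
At pH 7.26: [H⁺]/K1 = 10^-0.89 = 0.12882, K2/[H⁺] = 10^-3.14 = 0.00072444
α₁ = 1/(1 + 0.12882 + 0.00072444) = 1/1.1295 = 0.8853; α₂ = α₁·K2/[H⁺] = 0.0006413
α₁ + 2α₂ = 0.8866
DIC = CA / (α₁ + 2α₂) = 1.75 / 0.8866 = 1.97 mmol/L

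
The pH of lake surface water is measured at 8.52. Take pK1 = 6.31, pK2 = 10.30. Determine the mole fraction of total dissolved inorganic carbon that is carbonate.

α₂ = 1 / (1 + [H⁺]/K2 + [H⁺]²/(K1K2)) = 1 / (1 + 10^+1.78 + 10^-0.43)
   = 1 / (1 + 60.256 + 0.37154) = 1/61.627 = 0.01623

α₂ = 0.0162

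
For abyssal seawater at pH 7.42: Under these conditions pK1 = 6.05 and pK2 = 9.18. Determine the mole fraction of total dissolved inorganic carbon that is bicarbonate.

α₁ = 0.943

α₁ = 1 / (1 + [H⁺]/K1 + K2/[H⁺]) = 1 / (1 + 10^-1.37 + 10^-1.76)
   = 1 / (1 + 0.042658 + 0.017378) = 1/1.0600 = 0.9434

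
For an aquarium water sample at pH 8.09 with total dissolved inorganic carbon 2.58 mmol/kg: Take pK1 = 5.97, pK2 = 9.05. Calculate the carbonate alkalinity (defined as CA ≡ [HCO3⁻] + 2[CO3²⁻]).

CA = [HCO3⁻] + 2[CO3²⁻] = (α₁ + 2α₂)·DIC
At pH 8.09: [H⁺]/K1 = 10^-2.12 = 0.0075858, K2/[H⁺] = 10^-0.96 = 0.10965
α₁ = 1/(1 + 0.0075858 + 0.10965) = 1/1.1172 = 0.8951; α₂ = α₁·K2/[H⁺] = 0.09814
α₁ + 2α₂ = 1.0914
CA = 1.0914 × 2.58 = 2.82 mmol/kg

CA = 2.82 mmol/kg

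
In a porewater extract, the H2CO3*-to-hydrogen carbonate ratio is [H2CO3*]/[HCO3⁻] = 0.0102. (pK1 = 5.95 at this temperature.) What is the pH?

pH = 7.94

From K1 = [H⁺][HCO3⁻]/[H2CO3*]:  pH = pK1 − log₁₀([H2CO3*]/[HCO3⁻])
log₁₀(0.0102) = -1.991
pH = 5.95 − (-1.991) = 7.94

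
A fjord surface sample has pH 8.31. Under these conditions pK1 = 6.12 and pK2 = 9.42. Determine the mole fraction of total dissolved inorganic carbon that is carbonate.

α₂ = 0.0716

α₂ = 1 / (1 + [H⁺]/K2 + [H⁺]²/(K1K2)) = 1 / (1 + 10^+1.11 + 10^-1.08)
   = 1 / (1 + 12.882 + 0.083176) = 1/13.966 = 0.07160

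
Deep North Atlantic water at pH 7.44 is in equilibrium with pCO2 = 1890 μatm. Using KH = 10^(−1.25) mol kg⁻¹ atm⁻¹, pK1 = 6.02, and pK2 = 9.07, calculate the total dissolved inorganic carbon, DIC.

DIC = 2.97 mmol/kg

[CO2*] = KH · pCO2 = 10^(−1.25) × 1890×10^-6 = 1.063×10^-4 mol/kg
α₀ = 1/(1 + K1/[H⁺] + K1K2/[H⁺]²) = 1/(1 + 10^+1.42 + 10^-0.21) = 0.03582
DIC = [CO2*]/α₀ = 1.063×10^-4 / 0.03582 = 2.97 mmol/kg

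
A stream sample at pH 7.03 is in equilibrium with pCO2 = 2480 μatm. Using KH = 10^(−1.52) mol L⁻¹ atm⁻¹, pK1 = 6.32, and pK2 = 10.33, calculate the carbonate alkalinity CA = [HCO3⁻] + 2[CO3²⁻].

CA = 0.384 mmol/L

[CO2*] = KH · pCO2 = 10^(−1.52) × 2480×10^-6 = 7.489×10^-5 mol/L
α₀ = 1/(1 + K1/[H⁺] + K1K2/[H⁺]²) = 1/(1 + 10^+0.71 + 10^-2.59) = 0.1631
DIC = [CO2*]/α₀ = 7.489×10^-5 / 0.1631 = 0.4592 mmol/L
CA = (α₁ + 2α₂)·DIC = (0.8365 + 2×0.0004192) × 0.4592 = 0.384 mmol/L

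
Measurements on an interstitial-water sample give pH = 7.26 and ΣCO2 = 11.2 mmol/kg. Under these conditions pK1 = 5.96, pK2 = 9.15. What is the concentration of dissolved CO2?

α₀ = 1 / (1 + K1/[H⁺] + K1K2/[H⁺]²) = 1 / (1 + 10^+1.30 + 10^-0.59)
   = 1 / (1 + 19.953 + 0.25704) = 1/21.210 = 0.04715
[CO2*] = α₀ × DIC = 0.04715 × 11.2 = 0.528 mmol/kg

[CO2*] = 0.528 mmol/kg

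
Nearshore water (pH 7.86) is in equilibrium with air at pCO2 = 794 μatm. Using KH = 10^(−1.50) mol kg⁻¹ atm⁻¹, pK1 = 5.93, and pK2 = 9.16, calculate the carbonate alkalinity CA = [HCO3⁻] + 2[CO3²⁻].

[CO2*] = KH · pCO2 = 10^(−1.50) × 794×10^-6 = 2.511×10^-5 mol/kg
α₀ = 1/(1 + K1/[H⁺] + K1K2/[H⁺]²) = 1/(1 + 10^+1.93 + 10^+0.63) = 0.01106
DIC = [CO2*]/α₀ = 2.511×10^-5 / 0.01106 = 2.269 mmol/kg
CA = (α₁ + 2α₂)·DIC = (0.9417 + 2×0.04720) × 2.269 = 2.35 mmol/kg

CA = 2.35 mmol/kg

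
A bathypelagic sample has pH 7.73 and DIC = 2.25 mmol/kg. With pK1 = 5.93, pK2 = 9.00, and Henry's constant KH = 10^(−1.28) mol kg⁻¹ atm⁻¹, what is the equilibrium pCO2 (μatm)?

α₀ = 1 / (1 + K1/[H⁺] + K1K2/[H⁺]²) = 1 / (1 + 10^+1.80 + 10^+0.53)
   = 1 / (1 + 63.096 + 3.3884) = 1/67.484 = 0.01482
[CO2*] = α₀ × DIC = 0.01482 × 2.25 = 0.03334 mmol/kg
pCO2 = [CO2*]/KH = 3.334×10^-5 / 5.248×10^-2 = 635 μatm

pCO2 = 635 μatm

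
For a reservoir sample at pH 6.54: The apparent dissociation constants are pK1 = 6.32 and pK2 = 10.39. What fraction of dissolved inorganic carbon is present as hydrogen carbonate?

α₁ = 1 / (1 + [H⁺]/K1 + K2/[H⁺]) = 1 / (1 + 10^-0.22 + 10^-3.85)
   = 1 / (1 + 0.60256 + 0.00014125) = 1/1.6027 = 0.6239

α₁ = 0.624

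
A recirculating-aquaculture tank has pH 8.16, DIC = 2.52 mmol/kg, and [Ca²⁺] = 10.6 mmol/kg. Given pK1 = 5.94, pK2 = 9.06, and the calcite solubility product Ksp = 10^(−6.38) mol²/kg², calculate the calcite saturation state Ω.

Ω = 7.13

α₂ = 1 / (1 + [H⁺]/K2 + [H⁺]²/(K1K2)) = 1 / (1 + 10^+0.90 + 10^-1.32)
   = 1 / (1 + 7.9433 + 0.047863) = 1/8.9911 = 0.1112
[CO3²⁻] = α₂ × DIC = 0.1112 × 2.52 = 0.2803 mmol/kg
Ksp = 10^(−6.38) = 4.169×10^-7
Ω = [Ca²⁺][CO3²⁻]/Ksp = (10.6×10^-3)(2.803×10^-4) / 4.169×10^-7 = 7.13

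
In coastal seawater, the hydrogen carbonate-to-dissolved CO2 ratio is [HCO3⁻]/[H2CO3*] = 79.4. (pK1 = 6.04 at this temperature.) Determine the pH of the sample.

From K1 = [H⁺][HCO3⁻]/[H2CO3*]:  pH = pK1 + log₁₀([HCO3⁻]/[H2CO3*])
log₁₀(79.4) = +1.900
pH = 6.04 + (+1.900) = 7.94

pH = 7.94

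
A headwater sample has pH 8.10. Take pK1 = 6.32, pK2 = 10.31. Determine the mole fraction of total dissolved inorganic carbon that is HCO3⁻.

α₁ = 0.978

α₁ = 1 / (1 + [H⁺]/K1 + K2/[H⁺]) = 1 / (1 + 10^-1.78 + 10^-2.21)
   = 1 / (1 + 0.016596 + 0.0061660) = 1/1.0228 = 0.9777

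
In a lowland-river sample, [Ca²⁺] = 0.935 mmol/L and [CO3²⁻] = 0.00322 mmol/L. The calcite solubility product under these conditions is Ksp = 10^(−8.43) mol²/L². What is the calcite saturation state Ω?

Ksp = 10^(−8.43) = 3.715×10^-9
Ω = [Ca²⁺][CO3²⁻]/Ksp = (0.935×10^-3)(0.00322×10^-3) / 3.715×10^-9 = 0.810

Ω = 0.810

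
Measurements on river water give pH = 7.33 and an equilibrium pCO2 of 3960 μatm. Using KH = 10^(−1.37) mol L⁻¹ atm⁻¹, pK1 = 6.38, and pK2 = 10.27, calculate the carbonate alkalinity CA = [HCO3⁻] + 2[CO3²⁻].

CA = 1.51 mmol/L

[CO2*] = KH · pCO2 = 10^(−1.37) × 3960×10^-6 = 1.689×10^-4 mol/L
α₀ = 1/(1 + K1/[H⁺] + K1K2/[H⁺]²) = 1/(1 + 10^+0.95 + 10^-1.99) = 0.1008
DIC = [CO2*]/α₀ = 1.689×10^-4 / 0.1008 = 1.676 mmol/L
CA = (α₁ + 2α₂)·DIC = (0.8982 + 2×0.001031) × 1.676 = 1.51 mmol/L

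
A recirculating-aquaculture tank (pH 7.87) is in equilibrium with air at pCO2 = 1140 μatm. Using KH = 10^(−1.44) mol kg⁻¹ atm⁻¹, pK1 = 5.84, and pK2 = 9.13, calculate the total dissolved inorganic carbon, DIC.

[CO2*] = KH · pCO2 = 10^(−1.44) × 1140×10^-6 = 4.139×10^-5 mol/kg
α₀ = 1/(1 + K1/[H⁺] + K1K2/[H⁺]²) = 1/(1 + 10^+2.03 + 10^+0.77) = 0.008769
DIC = [CO2*]/α₀ = 4.139×10^-5 / 0.008769 = 4.72 mmol/kg

DIC = 4.72 mmol/kg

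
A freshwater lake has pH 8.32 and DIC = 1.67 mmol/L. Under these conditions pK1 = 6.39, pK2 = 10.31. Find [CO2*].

α₀ = 1 / (1 + K1/[H⁺] + K1K2/[H⁺]²) = 1 / (1 + 10^+1.93 + 10^-0.06)
   = 1 / (1 + 85.114 + 0.87096) = 1/86.985 = 0.01150
[CO2*] = α₀ × DIC = 0.01150 × 1.67 = 0.0192 mmol/L = 19.2 μmol/L

[CO2*] = 19.2 μmol/L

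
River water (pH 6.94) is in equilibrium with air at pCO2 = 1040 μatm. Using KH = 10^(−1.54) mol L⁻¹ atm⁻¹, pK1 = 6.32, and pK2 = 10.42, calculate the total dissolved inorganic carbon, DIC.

[CO2*] = KH · pCO2 = 10^(−1.54) × 1040×10^-6 = 2.999×10^-5 mol/L
α₀ = 1/(1 + K1/[H⁺] + K1K2/[H⁺]²) = 1/(1 + 10^+0.62 + 10^-2.86) = 0.1934
DIC = [CO2*]/α₀ = 2.999×10^-5 / 0.1934 = 0.155 mmol/L

DIC = 0.155 mmol/L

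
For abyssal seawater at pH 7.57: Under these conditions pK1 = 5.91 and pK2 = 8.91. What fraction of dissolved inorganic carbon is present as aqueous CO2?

α₀ = 1 / (1 + K1/[H⁺] + K1K2/[H⁺]²) = 1 / (1 + 10^+1.66 + 10^+0.32)
   = 1 / (1 + 45.709 + 2.0893) = 1/48.798 = 0.02049

α₀ = 0.0205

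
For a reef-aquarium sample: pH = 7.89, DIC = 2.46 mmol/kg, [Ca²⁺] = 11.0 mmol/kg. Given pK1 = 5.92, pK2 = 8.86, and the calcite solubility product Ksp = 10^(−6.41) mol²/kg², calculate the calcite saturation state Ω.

α₂ = 1 / (1 + [H⁺]/K2 + [H⁺]²/(K1K2)) = 1 / (1 + 10^+0.97 + 10^-1.00)
   = 1 / (1 + 9.3325 + 0.10000) = 1/10.433 = 0.09585
[CO3²⁻] = α₂ × DIC = 0.09585 × 2.46 = 0.2358 mmol/kg
Ksp = 10^(−6.41) = 3.890×10^-7
Ω = [Ca²⁺][CO3²⁻]/Ksp = (11.0×10^-3)(2.358×10^-4) / 3.890×10^-7 = 6.67

Ω = 6.67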